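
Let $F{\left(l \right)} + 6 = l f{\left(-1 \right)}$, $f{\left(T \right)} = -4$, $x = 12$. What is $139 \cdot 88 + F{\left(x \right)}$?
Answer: $12178$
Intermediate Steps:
$F{\left(l \right)} = -6 - 4 l$ ($F{\left(l \right)} = -6 + l \left(-4\right) = -6 - 4 l$)
$139 \cdot 88 + F{\left(x \right)} = 139 \cdot 88 - 54 = 12232 - 54 = 12178$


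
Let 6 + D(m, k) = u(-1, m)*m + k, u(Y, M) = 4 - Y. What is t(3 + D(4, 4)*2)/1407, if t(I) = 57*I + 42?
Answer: 755/469 ≈ 1.6098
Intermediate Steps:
D(m, k) = -6 + k + 5*m (D(m, k) = -6 + ((4 - 1*(-1))*m + k) = -6 + ((4 + 1)*m + k) = -6 + (5*m + k) = -6 + (k + 5*m) = -6 + k + 5*m)
t(I) = 42 + 57*I
t(3 + D(4, 4)*2)/1407 = (42 + 57*(3 + (-6 + 4 + 5*4)*2))/1407 = (42 + 57*(3 + (-6 + 4 + 20)*2))*(1/1407) = (42 + 57*(3 + 18*2))*(1/1407) = (42 + 57*(3 + 36))*(1/1407) = (42 + 57*39)*(1/1407) = (42 + 2223)*(1/1407) = 2265*(1/1407) = 755/469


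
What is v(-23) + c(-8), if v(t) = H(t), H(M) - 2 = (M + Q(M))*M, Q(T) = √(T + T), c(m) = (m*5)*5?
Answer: 331 - 23*I*√46 ≈ 331.0 - 155.99*I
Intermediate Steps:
c(m) = 25*m (c(m) = (5*m)*5 = 25*m)
Q(T) = √2*√T (Q(T) = √(2*T) = √2*√T)
H(M) = 2 + M*(M + √2*√M) (H(M) = 2 + (M + √2*√M)*M = 2 + M*(M + √2*√M))
v(t) = 2 + t² + √2*t^(3/2)
v(-23) + c(-8) = (2 + (-23)² + √2*(-23)^(3/2)) + 25*(-8) = (2 + 529 + √2*(-23*I*√23)) - 200 = (2 + 529 - 23*I*√46) - 200 = (531 - 23*I*√46) - 200 = 331 - 23*I*√46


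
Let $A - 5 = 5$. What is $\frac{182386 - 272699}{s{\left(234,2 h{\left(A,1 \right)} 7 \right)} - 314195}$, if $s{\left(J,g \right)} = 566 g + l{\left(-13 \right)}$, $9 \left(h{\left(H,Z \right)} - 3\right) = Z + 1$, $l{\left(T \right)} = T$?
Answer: $\frac{812817}{2598076} \approx 0.31285$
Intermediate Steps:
$A = 10$ ($A = 5 + 5 = 10$)
$h{\left(H,Z \right)} = \frac{28}{9} + \frac{Z}{9}$ ($h{\left(H,Z \right)} = 3 + \frac{Z + 1}{9} = 3 + \frac{1 + Z}{9} = 3 + \left(\frac{1}{9} + \frac{Z}{9}\right) = \frac{28}{9} + \frac{Z}{9}$)
$s{\left(J,g \right)} = -13 + 566 g$ ($s{\left(J,g \right)} = 566 g - 13 = -13 + 566 g$)
$\frac{182386 - 272699}{s{\left(234,2 h{\left(A,1 \right)} 7 \right)} - 314195} = \frac{182386 - 272699}{\left(-13 + 566 \cdot 2 \left(\frac{28}{9} + \frac{1}{9} \cdot 1\right) 7\right) - 314195} = - \frac{90313}{\left(-13 + 566 \cdot 2 \left(\frac{28}{9} + \frac{1}{9}\right) 7\right) - 314195} = - \frac{90313}{\left(-13 + 566 \cdot 2 \cdot \frac{29}{9} \cdot 7\right) - 314195} = - \frac{90313}{\left(-13 + 566 \cdot \frac{58}{9} \cdot 7\right) - 314195} = - \frac{90313}{\left(-13 + 566 \cdot \frac{406}{9}\right) - 314195} = - \frac{90313}{\left(-13 + \frac{229796}{9}\right) - 314195} = - \frac{90313}{\frac{229679}{9} - 314195} = - \frac{90313}{- \frac{2598076}{9}} = \left(-90313\right) \left(- \frac{9}{2598076}\right) = \frac{812817}{2598076}$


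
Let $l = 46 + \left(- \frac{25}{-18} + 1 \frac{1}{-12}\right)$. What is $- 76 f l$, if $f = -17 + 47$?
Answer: $- \frac{323570}{3} \approx -1.0786 \cdot 10^{5}$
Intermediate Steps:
$f = 30$
$l = \frac{1703}{36}$ ($l = 46 + \left(\left(-25\right) \left(- \frac{1}{18}\right) + 1 \left(- \frac{1}{12}\right)\right) = 46 + \left(\frac{25}{18} - \frac{1}{12}\right) = 46 + \frac{47}{36} = \frac{1703}{36} \approx 47.306$)
$- 76 f l = \left(-76\right) 30 \cdot \frac{1703}{36} = \left(-2280\right) \frac{1703}{36} = - \frac{323570}{3}$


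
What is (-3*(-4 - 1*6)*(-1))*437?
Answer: -13110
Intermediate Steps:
(-3*(-4 - 1*6)*(-1))*437 = (-3*(-4 - 6)*(-1))*437 = (-3*(-10)*(-1))*437 = (30*(-1))*437 = -30*437 = -13110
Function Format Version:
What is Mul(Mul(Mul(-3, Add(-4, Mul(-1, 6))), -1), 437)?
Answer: -13110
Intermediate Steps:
Mul(Mul(Mul(-3, Add(-4, Mul(-1, 6))), -1), 437) = Mul(Mul(Mul(-3, Add(-4, -6)), -1), 437) = Mul(Mul(Mul(-3, -10), -1), 437) = Mul(Mul(30, -1), 437) = Mul(-30, 437) = -13110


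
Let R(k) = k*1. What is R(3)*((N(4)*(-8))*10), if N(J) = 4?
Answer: -960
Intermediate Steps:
R(k) = k
R(3)*((N(4)*(-8))*10) = 3*((4*(-8))*10) = 3*(-32*10) = 3*(-320) = -960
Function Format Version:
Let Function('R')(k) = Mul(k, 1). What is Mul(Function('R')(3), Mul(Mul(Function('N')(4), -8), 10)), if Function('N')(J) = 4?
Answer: -960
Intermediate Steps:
Function('R')(k) = k
Mul(Function('R')(3), Mul(Mul(Function('N')(4), -8), 10)) = Mul(3, Mul(Mul(4, -8), 10)) = Mul(3, Mul(-32, 10)) = Mul(3, -320) = -960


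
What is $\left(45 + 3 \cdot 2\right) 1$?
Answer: $51$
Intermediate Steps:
$\left(45 + 3 \cdot 2\right) 1 = \left(45 + 6\right) 1 = 51 \cdot 1 = 51$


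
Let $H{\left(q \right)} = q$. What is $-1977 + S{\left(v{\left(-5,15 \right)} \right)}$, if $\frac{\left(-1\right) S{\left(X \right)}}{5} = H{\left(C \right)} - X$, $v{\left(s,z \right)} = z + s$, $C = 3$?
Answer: $-1942$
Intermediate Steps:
$v{\left(s,z \right)} = s + z$
$S{\left(X \right)} = -15 + 5 X$ ($S{\left(X \right)} = - 5 \left(3 - X\right) = -15 + 5 X$)
$-1977 + S{\left(v{\left(-5,15 \right)} \right)} = -1977 - \left(15 - 5 \left(-5 + 15\right)\right) = -1977 + \left(-15 + 5 \cdot 10\right) = -1977 + \left(-15 + 50\right) = -1977 + 35 = -1942$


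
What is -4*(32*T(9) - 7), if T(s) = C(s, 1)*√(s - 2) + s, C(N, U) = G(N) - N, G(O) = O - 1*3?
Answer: -1124 + 384*√7 ≈ -108.03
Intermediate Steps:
G(O) = -3 + O (G(O) = O - 3 = -3 + O)
C(N, U) = -3 (C(N, U) = (-3 + N) - N = -3)
T(s) = s - 3*√(-2 + s) (T(s) = -3*√(s - 2) + s = -3*√(-2 + s) + s = s - 3*√(-2 + s))
-4*(32*T(9) - 7) = -4*(32*(9 - 3*√(-2 + 9)) - 7) = -4*(32*(9 - 3*√7) - 7) = -4*((288 - 96*√7) - 7) = -4*(281 - 96*√7) = -1124 + 384*√7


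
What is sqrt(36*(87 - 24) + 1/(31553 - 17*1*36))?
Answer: sqrt(2171259581849)/30941 ≈ 47.624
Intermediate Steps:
sqrt(36*(87 - 24) + 1/(31553 - 17*1*36)) = sqrt(36*63 + 1/(31553 - 17*36)) = sqrt(2268 + 1/(31553 - 612)) = sqrt(2268 + 1/30941) = sqrt(70174189/30941) = sqrt(2171259581849)/30941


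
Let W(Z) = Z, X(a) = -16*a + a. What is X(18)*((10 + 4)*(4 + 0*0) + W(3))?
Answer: -15930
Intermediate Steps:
X(a) = -15*a
X(18)*((10 + 4)*(4 + 0*0) + W(3)) = (-15*18)*((10 + 4)*(4 + 0*0) + 3) = -270*(14*(4 + 0) + 3) = -270*(14*4 + 3) = -270*(56 + 3) = -270*59 = -15930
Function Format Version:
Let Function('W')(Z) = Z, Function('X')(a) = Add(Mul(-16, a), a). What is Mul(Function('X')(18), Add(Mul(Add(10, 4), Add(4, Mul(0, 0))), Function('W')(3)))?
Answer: -15930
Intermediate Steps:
Function('X')(a) = Mul(-15, a)
Mul(Function('X')(18), Add(Mul(Add(10, 4), Add(4, Mul(0, 0))), Function('W')(3))) = Mul(Mul(-15, 18), Add(Mul(Add(10, 4), Add(4, Mul(0, 0))), 3)) = Mul(-270, Add(Mul(14, Add(4, 0)), 3)) = Mul(-270, Add(Mul(14, 4), 3)) = Mul(-270, Add(56, 3)) = Mul(-270, 59) = -15930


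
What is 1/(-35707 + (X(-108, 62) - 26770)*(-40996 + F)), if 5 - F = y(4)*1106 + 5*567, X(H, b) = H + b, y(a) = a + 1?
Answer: 1/1323494789 ≈ 7.5558e-10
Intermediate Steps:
y(a) = 1 + a
F = -8360 (F = 5 - ((1 + 4)*1106 + 5*567) = 5 - (5*1106 + 2835) = 5 - (5530 + 2835) = 5 - 1*8365 = 5 - 8365 = -8360)
1/(-35707 + (X(-108, 62) - 26770)*(-40996 + F)) = 1/(-35707 + ((-108 + 62) - 26770)*(-40996 - 8360)) = 1/(-35707 + (-46 - 26770)*(-49356)) = 1/(-35707 - 26816*(-49356)) = 1/(-35707 + 1323530496) = 1/1323494789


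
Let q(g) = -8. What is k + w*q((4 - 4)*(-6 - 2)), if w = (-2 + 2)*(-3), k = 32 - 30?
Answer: 2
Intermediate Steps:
k = 2
w = 0 (w = 0*(-3) = 0)
k + w*q((4 - 4)*(-6 - 2)) = 2 + 0*(-8) = 2 + 0 = 2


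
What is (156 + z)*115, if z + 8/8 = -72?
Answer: 9545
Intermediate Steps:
z = -73 (z = -1 - 72 = -73)
(156 + z)*115 = (156 - 73)*115 = 83*115 = 9545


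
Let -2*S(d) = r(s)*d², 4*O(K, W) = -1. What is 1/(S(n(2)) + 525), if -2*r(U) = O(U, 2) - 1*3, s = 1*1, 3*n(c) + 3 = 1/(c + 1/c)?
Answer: 3600/1887803 ≈ 0.0019070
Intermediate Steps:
O(K, W) = -¼ (O(K, W) = (¼)*(-1) = -¼)
n(c) = -1 + 1/(3*(c + 1/c))
s = 1
r(U) = 13/8 (r(U) = -(-¼ - 1*3)/2 = -(-¼ - 3)/2 = -½*(-13/4) = 13/8)
S(d) = -13*d²/16
1/(S(n(2)) + 525) = 1/(-13*(-1 - 1*2² + (⅓)*2)²/(1 + 2²)²/16 + 525) = 1/(-13*(-1 - 1*4 + ⅔)²/(1 + 4)²/16 + 525) = 1/(-13*(-1 - 4 + ⅔)²/25/16 + 525) = 1/(-13*((⅕)*(-13/3))²/16 + 525) = 1/(-13*(-13/15)²/16 + 525) = 1/(-13/16*169/225 + 525) = 1/(-2197/3600 + 525) = 1/(1887803/3600) = 3600/1887803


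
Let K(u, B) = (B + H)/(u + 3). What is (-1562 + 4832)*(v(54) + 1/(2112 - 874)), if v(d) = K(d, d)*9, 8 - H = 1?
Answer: 370446855/11761 ≈ 31498.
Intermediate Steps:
H = 7 (H = 8 - 1*1 = 8 - 1 = 7)
K(u, B) = (7 + B)/(3 + u) (K(u, B) = (B + 7)/(u + 3) = (7 + B)/(3 + u))
v(d) = 9*(7 + d)/(3 + d) (v(d) = ((7 + d)/(3 + d))*9 = 9*(7 + d)/(3 + d))
(-1562 + 4832)*(v(54) + 1/(2112 - 874)) = (-1562 + 4832)*(9*(7 + 54)/(3 + 54) + 1/(2112 - 874)) = 3270*(9*61/57 + 1/1238) = 3270*(9*(1/57)*61 + 1/1238) = 3270*(183/19 + 1/1238) = 3270*(226573/23522) = 370446855/11761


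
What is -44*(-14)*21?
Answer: 12936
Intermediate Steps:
-44*(-14)*21 = 616*21 = 12936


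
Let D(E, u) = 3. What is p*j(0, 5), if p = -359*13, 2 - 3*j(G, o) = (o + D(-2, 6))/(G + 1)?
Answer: 9334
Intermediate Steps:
j(G, o) = ⅔ - (3 + o)/(3*(1 + G)) (j(G, o) = ⅔ - (o + 3)/(3*(G + 1)) = ⅔ - (3 + o)/(3*(1 + G)))
p = -4667
p*j(0, 5) = -4667*(-1 - 1*5 + 2*0)/(3*(1 + 0)) = -4667*(-1 - 5 + 0)/(3*1) = -4667*(-6)/3 = -4667*(-2) = 9334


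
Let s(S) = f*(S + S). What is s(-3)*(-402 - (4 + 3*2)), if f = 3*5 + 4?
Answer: 46968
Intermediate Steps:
f = 19 (f = 15 + 4 = 19)
s(S) = 38*S (s(S) = 19*(S + S) = 19*(2*S) = 38*S)
s(-3)*(-402 - (4 + 3*2)) = (38*(-3))*(-402 - (4 + 3*2)) = -114*(-402 - (4 + 6)) = -114*(-402 - 1*10) = -114*(-402 - 10) = -114*(-412) = 46968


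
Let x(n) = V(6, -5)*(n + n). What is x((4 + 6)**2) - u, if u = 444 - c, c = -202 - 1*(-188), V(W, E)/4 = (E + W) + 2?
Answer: 1942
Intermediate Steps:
V(W, E) = 8 + 4*E + 4*W (V(W, E) = 4*((E + W) + 2) = 4*(2 + E + W) = 8 + 4*E + 4*W)
c = -14 (c = -202 + 188 = -14)
u = 458 (u = 444 - 1*(-14) = 444 + 14 = 458)
x(n) = 24*n (x(n) = (8 + 4*(-5) + 4*6)*(n + n) = (8 - 20 + 24)*(2*n) = 12*(2*n) = 24*n)
x((4 + 6)**2) - u = 24*(4 + 6)**2 - 1*458 = 24*10**2 - 458 = 24*100 - 458 = 2400 - 458 = 1942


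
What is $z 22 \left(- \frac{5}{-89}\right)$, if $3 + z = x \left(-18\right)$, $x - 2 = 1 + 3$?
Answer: $- \frac{12210}{89} \approx -137.19$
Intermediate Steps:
$x = 6$ ($x = 2 + \left(1 + 3\right) = 2 + 4 = 6$)
$z = -111$ ($z = -3 + 6 \left(-18\right) = -3 - 108 = -111$)
$z 22 \left(- \frac{5}{-89}\right) = \left(-111\right) 22 \left(- \frac{5}{-89}\right) = - 2442 \left(\left(-5\right) \left(- \frac{1}{89}\right)\right) = \left(-2442\right) \frac{5}{89} = - \frac{12210}{89}$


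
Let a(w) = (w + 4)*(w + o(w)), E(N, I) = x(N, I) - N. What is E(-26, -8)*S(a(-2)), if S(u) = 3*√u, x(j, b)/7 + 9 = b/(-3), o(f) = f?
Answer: -110*I*√2 ≈ -155.56*I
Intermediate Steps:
x(j, b) = -63 - 7*b/3 (x(j, b) = -63 + 7*(b/(-3)) = -63 + 7*(b*(-⅓)) = -63 + 7*(-b/3) = -63 - 7*b/3)
E(N, I) = -63 - N - 7*I/3 (E(N, I) = (-63 - 7*I/3) - N = -63 - N - 7*I/3)
a(w) = 2*w*(4 + w) (a(w) = (w + 4)*(w + w) = (4 + w)*(2*w) = 2*w*(4 + w))
E(-26, -8)*S(a(-2)) = (-63 - 1*(-26) - 7/3*(-8))*(3*√(2*(-2)*(4 - 2))) = (-63 + 26 + 56/3)*(3*√(2*(-2)*2)) = -55*√(-8) = -55*2*I*√2 = -110*I*√2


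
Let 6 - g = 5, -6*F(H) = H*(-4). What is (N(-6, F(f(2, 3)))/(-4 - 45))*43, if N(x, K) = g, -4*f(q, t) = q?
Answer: -43/49 ≈ -0.87755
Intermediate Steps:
f(q, t) = -q/4
F(H) = 2*H/3 (F(H) = -H*(-4)/6 = -(-2)*H/3 = 2*H/3)
g = 1 (g = 6 - 1*5 = 6 - 5 = 1)
N(x, K) = 1
(N(-6, F(f(2, 3)))/(-4 - 45))*43 = (1/(-4 - 45))*43 = (1/(-49))*43 = -1/49*1*43 = -1/49*43 = -43/49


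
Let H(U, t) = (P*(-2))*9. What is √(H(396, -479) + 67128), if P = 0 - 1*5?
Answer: √67218 ≈ 259.26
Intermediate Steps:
P = -5 (P = 0 - 5 = -5)
H(U, t) = 90 (H(U, t) = -5*(-2)*9 = 10*9 = 90)
√(H(396, -479) + 67128) = √(90 + 67128) = √67218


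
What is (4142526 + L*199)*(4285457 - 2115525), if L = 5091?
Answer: 11187377366820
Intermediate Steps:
(4142526 + L*199)*(4285457 - 2115525) = (4142526 + 5091*199)*(4285457 - 2115525) = (4142526 + 1013109)*2169932 = 5155635*2169932 = 11187377366820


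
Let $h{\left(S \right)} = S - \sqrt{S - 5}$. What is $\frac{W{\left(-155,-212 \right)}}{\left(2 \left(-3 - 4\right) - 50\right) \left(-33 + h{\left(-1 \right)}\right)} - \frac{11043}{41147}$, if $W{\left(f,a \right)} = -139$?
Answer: $\frac{- 706752 \sqrt{6} + 29749001 i}{2633408 \left(\sqrt{6} - 34 i\right)} \approx -0.33193 + 0.0045783 i$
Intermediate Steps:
$h{\left(S \right)} = S - \sqrt{-5 + S}$
$\frac{W{\left(-155,-212 \right)}}{\left(2 \left(-3 - 4\right) - 50\right) \left(-33 + h{\left(-1 \right)}\right)} - \frac{11043}{41147} = - \frac{139}{\left(2 \left(-3 - 4\right) - 50\right) \left(-33 - \left(1 + \sqrt{-5 - 1}\right)\right)} - \frac{11043}{41147} = - \frac{139}{\left(2 \left(-7\right) - 50\right) \left(-33 - \left(1 + \sqrt{-6}\right)\right)} - \frac{11043}{41147} = - \frac{139}{\left(-14 - 50\right) \left(-33 - \left(1 + i \sqrt{6}\right)\right)} - \frac{11043}{41147} = - \frac{139}{\left(-64\right) \left(-33 - \left(1 + i \sqrt{6}\right)\right)} - \frac{11043}{41147} = - \frac{139}{\left(-64\right) \left(-34 - i \sqrt{6}\right)} - \frac{11043}{41147} = - \frac{139}{2176 + 64 i \sqrt{6}} - \frac{11043}{41147} = - \frac{11043}{41147} - \frac{139}{2176 + 64 i \sqrt{6}}$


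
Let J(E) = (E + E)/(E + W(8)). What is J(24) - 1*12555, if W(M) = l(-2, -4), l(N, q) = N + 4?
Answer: -163191/13 ≈ -12553.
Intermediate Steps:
l(N, q) = 4 + N
W(M) = 2 (W(M) = 4 - 2 = 2)
J(E) = 2*E/(2 + E) (J(E) = (E + E)/(E + 2) = (2*E)/(2 + E) = 2*E/(2 + E))
J(24) - 1*12555 = 2*24/(2 + 24) - 1*12555 = 2*24/26 - 12555 = 2*24*(1/26) - 12555 = 24/13 - 12555 = -163191/13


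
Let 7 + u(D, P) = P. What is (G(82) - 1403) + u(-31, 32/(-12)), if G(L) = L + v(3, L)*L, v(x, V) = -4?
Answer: -4976/3 ≈ -1658.7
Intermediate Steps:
G(L) = -3*L (G(L) = L - 4*L = -3*L)
u(D, P) = -7 + P
(G(82) - 1403) + u(-31, 32/(-12)) = (-3*82 - 1403) + (-7 + 32/(-12)) = (-246 - 1403) + (-7 + 32*(-1/12)) = -1649 + (-7 - 8/3) = -1649 - 29/3 = -4976/3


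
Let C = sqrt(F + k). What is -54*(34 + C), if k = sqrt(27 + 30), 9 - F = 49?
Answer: -1836 - 54*I*sqrt(40 - sqrt(57)) ≈ -1836.0 - 307.61*I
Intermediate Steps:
F = -40 (F = 9 - 1*49 = 9 - 49 = -40)
k = sqrt(57) ≈ 7.5498
C = sqrt(-40 + sqrt(57)) ≈ 5.6965*I
-54*(34 + C) = -54*(34 + sqrt(-40 + sqrt(57))) = -1836 - 54*sqrt(-40 + sqrt(57))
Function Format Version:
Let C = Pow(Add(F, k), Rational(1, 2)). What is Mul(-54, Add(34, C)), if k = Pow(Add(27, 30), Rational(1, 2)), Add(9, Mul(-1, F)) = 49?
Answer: Add(-1836, Mul(-54, I, Pow(Add(40, Mul(-1, Pow(57, Rational(1, 2)))), Rational(1, 2)))) ≈ Add(-1836.0, Mul(-307.61, I))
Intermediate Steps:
F = -40 (F = Add(9, Mul(-1, 49)) = Add(9, -49) = -40)
k = Pow(57, Rational(1, 2)) ≈ 7.5498
C = Pow(Add(-40, Pow(57, Rational(1, 2))), Rational(1, 2)) ≈ Mul(5.6965, I)
Mul(-54, Add(34, C)) = Mul(-54, Add(34, Pow(Add(-40, Pow(57, Rational(1, 2))), Rational(1, 2)))) = Add(-1836, Mul(-54, Pow(Add(-40, Pow(57, Rational(1, 2))), Rational(1, 2))))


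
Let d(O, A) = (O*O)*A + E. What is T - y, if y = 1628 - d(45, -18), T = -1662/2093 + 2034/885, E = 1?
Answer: -23509143731/617435 ≈ -38076.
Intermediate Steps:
d(O, A) = 1 + A*O² (d(O, A) = (O*O)*A + 1 = O²*A + 1 = A*O² + 1 = 1 + A*O²)
T = 928764/617435 (T = -1662*1/2093 + 2034*(1/885) = -1662/2093 + 678/295 = 928764/617435 ≈ 1.5042)
y = 38077 (y = 1628 - (1 - 18*45²) = 1628 - (1 - 18*2025) = 1628 - (1 - 36450) = 1628 - 1*(-36449) = 1628 + 36449 = 38077)
T - y = 928764/617435 - 1*38077 = 928764/617435 - 38077 = -23509143731/617435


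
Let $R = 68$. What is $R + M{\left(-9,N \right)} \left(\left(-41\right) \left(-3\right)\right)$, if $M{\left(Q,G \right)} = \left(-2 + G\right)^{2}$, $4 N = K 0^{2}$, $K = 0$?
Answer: $560$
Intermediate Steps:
$N = 0$ ($N = \frac{0 \cdot 0^{2}}{4} = \frac{0 \cdot 0}{4} = \frac{1}{4} \cdot 0 = 0$)
$R + M{\left(-9,N \right)} \left(\left(-41\right) \left(-3\right)\right) = 68 + \left(-2 + 0\right)^{2} \left(\left(-41\right) \left(-3\right)\right) = 68 + \left(-2\right)^{2} \cdot 123 = 68 + 4 \cdot 123 = 68 + 492 = 560$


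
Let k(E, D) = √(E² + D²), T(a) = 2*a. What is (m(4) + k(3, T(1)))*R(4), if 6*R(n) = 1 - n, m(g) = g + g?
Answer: -4 - √13/2 ≈ -5.8028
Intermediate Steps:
k(E, D) = √(D² + E²)
m(g) = 2*g
R(n) = ⅙ - n/6 (R(n) = (1 - n)/6 = ⅙ - n/6)
(m(4) + k(3, T(1)))*R(4) = (2*4 + √((2*1)² + 3²))*(⅙ - ⅙*4) = (8 + √(2² + 9))*(⅙ - ⅔) = (8 + √(4 + 9))*(-½) = (8 + √13)*(-½) = -4 - √13/2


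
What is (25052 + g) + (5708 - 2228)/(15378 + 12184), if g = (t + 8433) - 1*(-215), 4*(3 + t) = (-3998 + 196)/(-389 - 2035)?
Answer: 2251340907937/66810288 ≈ 33698.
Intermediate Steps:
t = -12643/4848 (t = -3 + ((-3998 + 196)/(-389 - 2035))/4 = -3 + (-3802/(-2424))/4 = -3 + (-3802*(-1/2424))/4 = -3 + (¼)*(1901/1212) = -3 + 1901/4848 = -12643/4848 ≈ -2.6079)
g = 41912861/4848 (g = (-12643/4848 + 8433) - 1*(-215) = 40870541/4848 + 215 = 41912861/4848 ≈ 8645.4)
(25052 + g) + (5708 - 2228)/(15378 + 12184) = (25052 + 41912861/4848) + (5708 - 2228)/(15378 + 12184) = 163364957/4848 + 3480/27562 = 163364957/4848 + 3480*(1/27562) = 163364957/4848 + 1740/13781 = 2251340907937/66810288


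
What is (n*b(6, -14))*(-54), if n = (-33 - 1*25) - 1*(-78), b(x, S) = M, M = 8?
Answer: -8640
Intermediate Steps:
b(x, S) = 8
n = 20 (n = (-33 - 25) + 78 = -58 + 78 = 20)
(n*b(6, -14))*(-54) = (20*8)*(-54) = 160*(-54) = -8640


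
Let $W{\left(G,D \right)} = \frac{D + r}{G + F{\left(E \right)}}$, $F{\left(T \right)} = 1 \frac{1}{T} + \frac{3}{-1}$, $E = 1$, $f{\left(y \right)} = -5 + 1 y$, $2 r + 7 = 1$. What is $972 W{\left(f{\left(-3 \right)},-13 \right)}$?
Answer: $\frac{7776}{5} \approx 1555.2$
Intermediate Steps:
$r = -3$ ($r = - \frac{7}{2} + \frac{1}{2} \cdot 1 = - \frac{7}{2} + \frac{1}{2} = -3$)
$f{\left(y \right)} = -5 + y$
$F{\left(T \right)} = -3 + \frac{1}{T}$ ($F{\left(T \right)} = \frac{1}{T} + 3 \left(-1\right) = \frac{1}{T} - 3 = -3 + \frac{1}{T}$)
$W{\left(G,D \right)} = \frac{-3 + D}{-2 + G}$ ($W{\left(G,D \right)} = \frac{D - 3}{G - \left(3 - 1^{-1}\right)} = \frac{-3 + D}{G + \left(-3 + 1\right)} = \frac{-3 + D}{G - 2} = \frac{-3 + D}{-2 + G}$)
$972 W{\left(f{\left(-3 \right)},-13 \right)} = 972 \frac{-3 - 13}{-2 - 8} = 972 \frac{1}{-2 - 8} \left(-16\right) = 972 \frac{1}{-10} \left(-16\right) = 972 \left(\left(- \frac{1}{10}\right) \left(-16\right)\right) = 972 \cdot \frac{8}{5} = \frac{7776}{5}$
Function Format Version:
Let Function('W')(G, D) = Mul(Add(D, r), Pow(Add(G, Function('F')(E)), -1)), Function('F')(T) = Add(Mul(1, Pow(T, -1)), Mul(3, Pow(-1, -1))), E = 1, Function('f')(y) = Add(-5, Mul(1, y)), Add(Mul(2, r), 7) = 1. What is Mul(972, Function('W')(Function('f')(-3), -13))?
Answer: Rational(7776, 5) ≈ 1555.2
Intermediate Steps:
r = -3 (r = Add(Rational(-7, 2), Mul(Rational(1, 2), 1)) = Add(Rational(-7, 2), Rational(1, 2)) = -3)
Function('f')(y) = Add(-5, y)
Function('F')(T) = Add(-3, Pow(T, -1)) (Function('F')(T) = Add(Pow(T, -1), Mul(3, -1)) = Add(Pow(T, -1), -3) = Add(-3, Pow(T, -1)))
Function('W')(G, D) = Mul(Pow(Add(-2, G), -1), Add(-3, D)) (Function('W')(G, D) = Mul(Add(D, -3), Pow(Add(G, Add(-3, Pow(1, -1))), -1)) = Mul(Add(-3, D), Pow(Add(G, Add(-3, 1)), -1)) = Mul(Add(-3, D), Pow(Add(G, -2), -1)) = Mul(Add(-3, D), Pow(Add(-2, G), -1)) = Mul(Pow(Add(-2, G), -1), Add(-3, D)))
Mul(972, Function('W')(Function('f')(-3), -13)) = Mul(972, Mul(Pow(Add(-2, Add(-5, -3)), -1), Add(-3, -13))) = Mul(972, Mul(Pow(Add(-2, -8), -1), -16)) = Mul(972, Mul(Pow(-10, -1), -16)) = Mul(972, Mul(Rational(-1, 10), -16)) = Mul(972, Rational(8, 5)) = Rational(7776, 5)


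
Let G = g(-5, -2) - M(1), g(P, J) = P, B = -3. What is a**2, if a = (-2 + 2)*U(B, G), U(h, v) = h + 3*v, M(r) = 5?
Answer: 0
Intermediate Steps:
G = -10 (G = -5 - 1*5 = -5 - 5 = -10)
a = 0 (a = (-2 + 2)*(-3 + 3*(-10)) = 0*(-3 - 30) = 0*(-33) = 0)
a**2 = 0**2 = 0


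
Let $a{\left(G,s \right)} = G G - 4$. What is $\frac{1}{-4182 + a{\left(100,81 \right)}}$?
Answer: $\frac{1}{5814} \approx 0.000172$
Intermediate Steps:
$a{\left(G,s \right)} = -4 + G^{2}$ ($a{\left(G,s \right)} = G^{2} - 4 = -4 + G^{2}$)
$\frac{1}{-4182 + a{\left(100,81 \right)}} = \frac{1}{-4182 - \left(4 - 100^{2}\right)} = \frac{1}{-4182 + \left(-4 + 10000\right)} = \frac{1}{-4182 + 9996} = \frac{1}{5814}$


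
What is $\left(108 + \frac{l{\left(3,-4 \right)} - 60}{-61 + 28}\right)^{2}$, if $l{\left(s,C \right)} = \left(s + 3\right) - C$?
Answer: $\frac{13060996}{1089} \approx 11994.0$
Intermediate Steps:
$l{\left(s,C \right)} = 3 + s - C$ ($l{\left(s,C \right)} = \left(3 + s\right) - C = 3 + s - C$)
$\left(108 + \frac{l{\left(3,-4 \right)} - 60}{-61 + 28}\right)^{2} = \left(108 + \frac{\left(3 + 3 - -4\right) - 60}{-61 + 28}\right)^{2} = \left(108 + \frac{\left(3 + 3 + 4\right) - 60}{-33}\right)^{2} = \left(108 + \left(10 - 60\right) \left(- \frac{1}{33}\right)\right)^{2} = \left(108 - - \frac{50}{33}\right)^{2} = \left(108 + \frac{50}{33}\right)^{2} = \left(\frac{3614}{33}\right)^{2} = \frac{13060996}{1089}$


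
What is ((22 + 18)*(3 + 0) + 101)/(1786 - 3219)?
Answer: -221/1433 ≈ -0.15422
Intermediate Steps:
((22 + 18)*(3 + 0) + 101)/(1786 - 3219) = (40*3 + 101)/(-1433) = (120 + 101)*(-1/1433) = 221*(-1/1433) = -221/1433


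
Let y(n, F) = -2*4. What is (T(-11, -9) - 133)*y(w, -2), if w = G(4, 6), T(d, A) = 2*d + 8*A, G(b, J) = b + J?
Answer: 1816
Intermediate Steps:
G(b, J) = J + b
w = 10 (w = 6 + 4 = 10)
y(n, F) = -8
(T(-11, -9) - 133)*y(w, -2) = ((2*(-11) + 8*(-9)) - 133)*(-8) = ((-22 - 72) - 133)*(-8) = (-94 - 133)*(-8) = -227*(-8) = 1816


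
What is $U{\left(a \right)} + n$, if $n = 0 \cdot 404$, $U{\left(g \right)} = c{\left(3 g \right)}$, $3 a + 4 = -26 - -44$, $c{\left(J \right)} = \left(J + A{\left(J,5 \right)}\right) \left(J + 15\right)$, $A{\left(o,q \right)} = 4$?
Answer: $522$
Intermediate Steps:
$c{\left(J \right)} = \left(4 + J\right) \left(15 + J\right)$ ($c{\left(J \right)} = \left(J + 4\right) \left(J + 15\right) = \left(4 + J\right) \left(15 + J\right)$)
$a = \frac{14}{3}$ ($a = - \frac{4}{3} + \frac{-26 - -44}{3} = - \frac{4}{3} + \frac{-26 + 44}{3} = - \frac{4}{3} + \frac{1}{3} \cdot 18 = - \frac{4}{3} + 6 = \frac{14}{3} \approx 4.6667$)
$U{\left(g \right)} = 60 + 9 g^{2} + 57 g$ ($U{\left(g \right)} = 60 + \left(3 g\right)^{2} + 19 \cdot 3 g = 60 + 9 g^{2} + 57 g$)
$n = 0$
$U{\left(a \right)} + n = \left(60 + 9 \left(\frac{14}{3}\right)^{2} + 57 \cdot \frac{14}{3}\right) + 0 = \left(60 + 9 \cdot \frac{196}{9} + 266\right) + 0 = \left(60 + 196 + 266\right) + 0 = 522 + 0 = 522$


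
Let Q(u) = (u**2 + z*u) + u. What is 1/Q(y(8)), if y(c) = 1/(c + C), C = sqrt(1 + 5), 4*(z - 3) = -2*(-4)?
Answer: 2854/2185 + 364*sqrt(6)/2185 ≈ 1.7142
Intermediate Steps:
z = 5 (z = 3 + (-2*(-4))/4 = 3 + (1/4)*8 = 3 + 2 = 5)
C = sqrt(6) ≈ 2.4495
y(c) = 1/(c + sqrt(6))
Q(u) = u**2 + 6*u (Q(u) = (u**2 + 5*u) + u = u**2 + 6*u)
1/Q(y(8)) = 1/((6 + 1/(8 + sqrt(6)))/(8 + sqrt(6))) = (8 + sqrt(6))/(6 + 1/(8 + sqrt(6)))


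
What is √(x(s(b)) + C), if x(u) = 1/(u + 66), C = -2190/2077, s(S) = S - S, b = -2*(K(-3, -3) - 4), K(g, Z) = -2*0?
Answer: I*√19529112966/137082 ≈ 1.0194*I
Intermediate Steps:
K(g, Z) = 0
b = 8 (b = -2*(0 - 4) = -2*(-4) = 8)
s(S) = 0
C = -2190/2077 (C = -2190*1/2077 = -2190/2077 ≈ -1.0544)
x(u) = 1/(66 + u)
√(x(s(b)) + C) = √(1/(66 + 0) - 2190/2077) = √(1/66 - 2190/2077) = √(-142463/137082) = I*√19529112966/137082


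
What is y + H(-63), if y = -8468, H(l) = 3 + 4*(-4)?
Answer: -8481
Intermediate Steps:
H(l) = -13 (H(l) = 3 - 16 = -13)
y + H(-63) = -8468 - 13 = -8481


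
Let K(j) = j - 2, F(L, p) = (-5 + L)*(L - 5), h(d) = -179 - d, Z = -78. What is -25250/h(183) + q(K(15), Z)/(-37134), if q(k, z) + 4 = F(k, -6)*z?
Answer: 234860513/3360627 ≈ 69.886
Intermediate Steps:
F(L, p) = (-5 + L)² (F(L, p) = (-5 + L)*(-5 + L) = (-5 + L)²)
K(j) = -2 + j
q(k, z) = -4 + z*(-5 + k)² (q(k, z) = -4 + (-5 + k)²*z = -4 + z*(-5 + k)²)
-25250/h(183) + q(K(15), Z)/(-37134) = -25250/(-179 - 1*183) + (-4 - 78*(-5 + (-2 + 15))²)/(-37134) = -25250/(-179 - 183) + (-4 - 78*(-5 + 13)²)*(-1/37134) = -25250/(-362) + (-4 - 78*8²)*(-1/37134) = -25250*(-1/362) + (-4 - 78*64)*(-1/37134) = 12625/181 + (-4 - 4992)*(-1/37134) = 12625/181 - 4996*(-1/37134) = 12625/181 + 2498/18567 = 234860513/3360627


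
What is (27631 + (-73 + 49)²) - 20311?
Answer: 7896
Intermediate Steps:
(27631 + (-73 + 49)²) - 20311 = (27631 + (-24)²) - 20311 = (27631 + 576) - 20311 = 28207 - 20311 = 7896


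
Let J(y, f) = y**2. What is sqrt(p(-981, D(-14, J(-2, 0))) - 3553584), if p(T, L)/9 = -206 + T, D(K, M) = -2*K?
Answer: I*sqrt(3564267) ≈ 1887.9*I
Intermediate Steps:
p(T, L) = -1854 + 9*T (p(T, L) = 9*(-206 + T) = -1854 + 9*T)
sqrt(p(-981, D(-14, J(-2, 0))) - 3553584) = sqrt((-1854 + 9*(-981)) - 3553584) = sqrt((-1854 - 8829) - 3553584) = sqrt(-10683 - 3553584) = sqrt(-3564267) = I*sqrt(3564267)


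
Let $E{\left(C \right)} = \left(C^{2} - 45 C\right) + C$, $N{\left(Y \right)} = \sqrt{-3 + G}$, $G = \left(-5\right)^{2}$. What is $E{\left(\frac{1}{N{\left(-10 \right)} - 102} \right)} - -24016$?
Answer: $\frac{1294316677813}{53892962} + \frac{114253 \sqrt{22}}{26946481} \approx 24016.0$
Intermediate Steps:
$G = 25$
$N{\left(Y \right)} = \sqrt{22}$ ($N{\left(Y \right)} = \sqrt{-3 + 25} = \sqrt{22}$)
$E{\left(C \right)} = C^{2} - 44 C$
$E{\left(\frac{1}{N{\left(-10 \right)} - 102} \right)} - -24016 = \frac{-44 + \frac{1}{\sqrt{22} - 102}}{\sqrt{22} - 102} - -24016 = \frac{-44 + \frac{1}{-102 + \sqrt{22}}}{-102 + \sqrt{22}} + 24016 = 24016 + \frac{-44 + \frac{1}{-102 + \sqrt{22}}}{-102 + \sqrt{22}}$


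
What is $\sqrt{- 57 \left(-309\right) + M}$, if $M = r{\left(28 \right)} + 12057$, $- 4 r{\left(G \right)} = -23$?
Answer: $\frac{\sqrt{118703}}{2} \approx 172.27$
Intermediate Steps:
$r{\left(G \right)} = \frac{23}{4}$ ($r{\left(G \right)} = \left(- \frac{1}{4}\right) \left(-23\right) = \frac{23}{4}$)
$M = \frac{48251}{4}$ ($M = \frac{23}{4} + 12057 = \frac{48251}{4} \approx 12063.0$)
$\sqrt{- 57 \left(-309\right) + M} = \sqrt{- 57 \left(-309\right) + \frac{48251}{4}} = \sqrt{\left(-1\right) \left(-17613\right) + \frac{48251}{4}} = \sqrt{17613 + \frac{48251}{4}} = \sqrt{\frac{118703}{4}} = \frac{\sqrt{118703}}{2}$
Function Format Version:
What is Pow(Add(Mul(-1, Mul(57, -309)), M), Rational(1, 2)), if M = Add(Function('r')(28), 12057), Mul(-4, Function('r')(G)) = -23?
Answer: Mul(Rational(1, 2), Pow(118703, Rational(1, 2))) ≈ 172.27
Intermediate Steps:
Function('r')(G) = Rational(23, 4) (Function('r')(G) = Mul(Rational(-1, 4), -23) = Rational(23, 4))
M = Rational(48251, 4) (M = Add(Rational(23, 4), 12057) = Rational(48251, 4) ≈ 12063.)
Pow(Add(Mul(-1, Mul(57, -309)), M), Rational(1, 2)) = Pow(Add(Mul(-1, Mul(57, -309)), Rational(48251, 4)), Rational(1, 2)) = Pow(Add(Mul(-1, -17613), Rational(48251, 4)), Rational(1, 2)) = Pow(Add(17613, Rational(48251, 4)), Rational(1, 2)) = Pow(Rational(118703, 4), Rational(1, 2)) = Mul(Rational(1, 2), Pow(118703, Rational(1, 2)))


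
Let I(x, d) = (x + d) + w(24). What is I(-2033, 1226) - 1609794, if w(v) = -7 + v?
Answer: -1610584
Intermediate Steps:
I(x, d) = 17 + d + x (I(x, d) = (x + d) + (-7 + 24) = (d + x) + 17 = 17 + d + x)
I(-2033, 1226) - 1609794 = (17 + 1226 - 2033) - 1609794 = -790 - 1609794 = -1610584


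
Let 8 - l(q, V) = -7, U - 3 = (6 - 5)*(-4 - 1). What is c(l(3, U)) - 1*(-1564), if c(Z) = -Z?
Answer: 1549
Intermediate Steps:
U = -2 (U = 3 + (6 - 5)*(-4 - 1) = 3 + 1*(-5) = 3 - 5 = -2)
l(q, V) = 15 (l(q, V) = 8 - 1*(-7) = 8 + 7 = 15)
c(l(3, U)) - 1*(-1564) = -1*15 - 1*(-1564) = -15 + 1564 = 1549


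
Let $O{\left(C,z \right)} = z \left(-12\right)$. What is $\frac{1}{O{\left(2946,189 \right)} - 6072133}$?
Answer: $- \frac{1}{6074401} \approx -1.6463 \cdot 10^{-7}$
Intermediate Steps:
$O{\left(C,z \right)} = - 12 z$
$\frac{1}{O{\left(2946,189 \right)} - 6072133} = \frac{1}{\left(-12\right) 189 - 6072133} = \frac{1}{-2268 - 6072133} = \frac{1}{-6074401} = - \frac{1}{6074401}$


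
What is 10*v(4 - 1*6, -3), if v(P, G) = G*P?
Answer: 60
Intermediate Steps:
10*v(4 - 1*6, -3) = 10*(-3*(4 - 1*6)) = 10*(-3*(4 - 6)) = 10*(-3*(-2)) = 10*6 = 60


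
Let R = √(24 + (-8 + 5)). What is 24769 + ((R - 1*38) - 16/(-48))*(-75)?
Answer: 27594 - 75*√21 ≈ 27250.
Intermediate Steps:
R = √21 (R = √(24 - 3) = √21 ≈ 4.5826)
24769 + ((R - 1*38) - 16/(-48))*(-75) = 24769 + ((√21 - 1*38) - 16/(-48))*(-75) = 24769 + ((√21 - 38) - 16*(-1/48))*(-75) = 24769 + ((-38 + √21) + ⅓)*(-75) = 24769 + (-113/3 + √21)*(-75) = 24769 + (2825 - 75*√21) = 27594 - 75*√21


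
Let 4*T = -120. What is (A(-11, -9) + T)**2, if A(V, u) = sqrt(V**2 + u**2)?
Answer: (30 - sqrt(202))**2 ≈ 249.24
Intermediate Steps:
T = -30 (T = (1/4)*(-120) = -30)
(A(-11, -9) + T)**2 = (sqrt((-11)**2 + (-9)**2) - 30)**2 = (sqrt(121 + 81) - 30)**2 = (sqrt(202) - 30)**2 = (-30 + sqrt(202))**2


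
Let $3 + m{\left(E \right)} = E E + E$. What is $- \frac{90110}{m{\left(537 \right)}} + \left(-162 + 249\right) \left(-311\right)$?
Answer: $- \frac{7816938581}{288903} \approx -27057.0$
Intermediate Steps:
$m{\left(E \right)} = -3 + E + E^{2}$ ($m{\left(E \right)} = -3 + \left(E E + E\right) = -3 + \left(E^{2} + E\right) = -3 + \left(E + E^{2}\right) = -3 + E + E^{2}$)
$- \frac{90110}{m{\left(537 \right)}} + \left(-162 + 249\right) \left(-311\right) = - \frac{90110}{-3 + 537 + 537^{2}} + \left(-162 + 249\right) \left(-311\right) = - \frac{90110}{-3 + 537 + 288369} + 87 \left(-311\right) = - \frac{90110}{288903} - 27057 = - \frac{7816938581}{288903}$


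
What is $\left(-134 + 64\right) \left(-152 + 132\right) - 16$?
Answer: $1384$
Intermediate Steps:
$\left(-134 + 64\right) \left(-152 + 132\right) - 16 = \left(-70\right) \left(-20\right) - 16 = 1400 - 16 = 1384$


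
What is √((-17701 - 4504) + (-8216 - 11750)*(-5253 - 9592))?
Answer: √296373065 ≈ 17216.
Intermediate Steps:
√((-17701 - 4504) + (-8216 - 11750)*(-5253 - 9592)) = √(-22205 - 19966*(-14845)) = √(-22205 + 296395270) = √296373065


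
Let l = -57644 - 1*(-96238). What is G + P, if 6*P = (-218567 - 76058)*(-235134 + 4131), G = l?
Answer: 22686496813/2 ≈ 1.1343e+10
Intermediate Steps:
l = 38594 (l = -57644 + 96238 = 38594)
G = 38594
P = 22686419625/2 (P = ((-218567 - 76058)*(-235134 + 4131))/6 = (-294625*(-231003))/6 = (1/6)*68059258875 = 22686419625/2 ≈ 1.1343e+10)
G + P = 38594 + 22686419625/2 = 22686496813/2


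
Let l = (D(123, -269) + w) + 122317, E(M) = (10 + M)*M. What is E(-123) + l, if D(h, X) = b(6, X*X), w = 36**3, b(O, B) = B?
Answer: 255233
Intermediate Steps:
E(M) = M*(10 + M)
w = 46656
D(h, X) = X**2 (D(h, X) = X*X = X**2)
l = 241334 (l = ((-269)**2 + 46656) + 122317 = (72361 + 46656) + 122317 = 119017 + 122317 = 241334)
E(-123) + l = -123*(10 - 123) + 241334 = -123*(-113) + 241334 = 13899 + 241334 = 255233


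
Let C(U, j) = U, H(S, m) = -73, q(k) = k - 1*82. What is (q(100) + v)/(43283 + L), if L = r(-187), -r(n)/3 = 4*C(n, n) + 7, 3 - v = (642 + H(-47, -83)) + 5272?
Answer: -2910/22753 ≈ -0.12790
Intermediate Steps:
q(k) = -82 + k (q(k) = k - 82 = -82 + k)
v = -5838 (v = 3 - ((642 - 73) + 5272) = 3 - (569 + 5272) = 3 - 1*5841 = 3 - 5841 = -5838)
r(n) = -21 - 12*n (r(n) = -3*(4*n + 7) = -3*(7 + 4*n) = -21 - 12*n)
L = 2223 (L = -21 - 12*(-187) = -21 + 2244 = 2223)
(q(100) + v)/(43283 + L) = ((-82 + 100) - 5838)/(43283 + 2223) = (18 - 5838)/45506 = -5820*1/45506 = -2910/22753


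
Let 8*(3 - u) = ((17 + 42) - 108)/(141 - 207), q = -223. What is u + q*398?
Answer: -46860577/528 ≈ -88751.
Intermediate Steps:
u = 1535/528 (u = 3 - ((17 + 42) - 108)/(8*(141 - 207)) = 3 - (59 - 108)/(8*(-66)) = 3 - (-49)*(-1)/(8*66) = 3 - ⅛*49/66 = 3 - 49/528 = 1535/528 ≈ 2.9072)
u + q*398 = 1535/528 - 223*398 = 1535/528 - 88754 = -46860577/528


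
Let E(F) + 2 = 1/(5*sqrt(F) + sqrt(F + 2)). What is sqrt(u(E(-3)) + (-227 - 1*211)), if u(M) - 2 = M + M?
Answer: sqrt(-440 - 2200*sqrt(3) - 2*I)/sqrt(1 + 5*sqrt(3)) ≈ 0.004935 - 20.976*I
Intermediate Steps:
E(F) = -2 + 1/(sqrt(2 + F) + 5*sqrt(F)) (E(F) = -2 + 1/(5*sqrt(F) + sqrt(F + 2)) = -2 + 1/(5*sqrt(F) + sqrt(2 + F)) = -2 + 1/(sqrt(2 + F) + 5*sqrt(F)))
u(M) = 2 + 2*M (u(M) = 2 + (M + M) = 2 + 2*M)
sqrt(u(E(-3)) + (-227 - 1*211)) = sqrt((2 + 2*((1 - 10*I*sqrt(3) - 2*sqrt(2 - 3))/(sqrt(2 - 3) + 5*sqrt(-3)))) + (-227 - 1*211)) = sqrt((2 + 2*((1 - 10*I*sqrt(3) - 2*I)/(sqrt(-1) + 5*(I*sqrt(3))))) + (-227 - 211)) = sqrt((2 + 2*((1 - 10*I*sqrt(3) - 2*I)/(I + 5*I*sqrt(3)))) - 438) = sqrt((2 + 2*((1 - 2*I - 10*I*sqrt(3))/(I + 5*I*sqrt(3)))) - 438) = sqrt((2 + 2*(1 - 2*I - 10*I*sqrt(3))/(I + 5*I*sqrt(3))) - 438) = sqrt(-436 + 2*(1 - 2*I - 10*I*sqrt(3))/(I + 5*I*sqrt(3)))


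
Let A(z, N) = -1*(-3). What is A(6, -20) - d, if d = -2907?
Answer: 2910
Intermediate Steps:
A(z, N) = 3
A(6, -20) - d = 3 - 1*(-2907) = 3 + 2907 = 2910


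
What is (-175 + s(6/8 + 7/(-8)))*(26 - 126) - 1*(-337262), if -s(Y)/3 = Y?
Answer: 709449/2 ≈ 3.5472e+5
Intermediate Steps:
s(Y) = -3*Y
(-175 + s(6/8 + 7/(-8)))*(26 - 126) - 1*(-337262) = (-175 - 3*(6/8 + 7/(-8)))*(26 - 126) - 1*(-337262) = (-175 - 3*(6*(⅛) + 7*(-⅛)))*(-100) + 337262 = (-175 - 3*(¾ - 7/8))*(-100) + 337262 = (-175 - 3*(-⅛))*(-100) + 337262 = (-175 + 3/8)*(-100) + 337262 = -1397/8*(-100) + 337262 = 34925/2 + 337262 = 709449/2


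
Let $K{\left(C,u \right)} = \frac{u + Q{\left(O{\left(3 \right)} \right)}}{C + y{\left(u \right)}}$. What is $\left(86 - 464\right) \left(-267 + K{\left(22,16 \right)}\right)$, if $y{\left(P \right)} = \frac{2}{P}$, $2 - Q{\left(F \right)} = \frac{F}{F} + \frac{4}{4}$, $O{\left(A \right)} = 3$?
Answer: $\frac{5938506}{59} \approx 1.0065 \cdot 10^{5}$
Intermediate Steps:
$Q{\left(F \right)} = 0$ ($Q{\left(F \right)} = 2 - \left(\frac{F}{F} + \frac{4}{4}\right) = 2 - \left(1 + 4 \cdot \frac{1}{4}\right) = 2 - \left(1 + 1\right) = 2 - 2 = 0$)
$K{\left(C,u \right)} = \frac{u}{C + \frac{2}{u}}$ ($K{\left(C,u \right)} = \frac{u + 0}{C + \frac{2}{u}} = \frac{u}{C + \frac{2}{u}}$)
$\left(86 - 464\right) \left(-267 + K{\left(22,16 \right)}\right) = \left(86 - 464\right) \left(-267 + \frac{16^{2}}{2 + 22 \cdot 16}\right) = - 378 \left(-267 + \frac{256}{2 + 352}\right) = - 378 \left(-267 + \frac{256}{354}\right) = - 378 \left(-267 + 256 \cdot \frac{1}{354}\right) = - 378 \left(-267 + \frac{128}{177}\right) = \left(-378\right) \left(- \frac{47131}{177}\right) = \frac{5938506}{59}$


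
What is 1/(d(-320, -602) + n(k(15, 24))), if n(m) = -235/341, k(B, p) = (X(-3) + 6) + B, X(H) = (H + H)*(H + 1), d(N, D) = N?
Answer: -341/109355 ≈ -0.0031183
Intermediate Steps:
X(H) = 2*H*(1 + H) (X(H) = (2*H)*(1 + H) = 2*H*(1 + H))
k(B, p) = 18 + B (k(B, p) = (2*(-3)*(1 - 3) + 6) + B = (2*(-3)*(-2) + 6) + B = (12 + 6) + B = 18 + B)
n(m) = -235/341 (n(m) = -235*1/341 = -235/341)
1/(d(-320, -602) + n(k(15, 24))) = 1/(-320 - 235/341) = 1/(-109355/341) = -341/109355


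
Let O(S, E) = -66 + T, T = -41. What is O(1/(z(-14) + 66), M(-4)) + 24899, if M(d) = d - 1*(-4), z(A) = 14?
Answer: 24792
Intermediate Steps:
M(d) = 4 + d (M(d) = d + 4 = 4 + d)
O(S, E) = -107 (O(S, E) = -66 - 41 = -107)
O(1/(z(-14) + 66), M(-4)) + 24899 = -107 + 24899 = 24792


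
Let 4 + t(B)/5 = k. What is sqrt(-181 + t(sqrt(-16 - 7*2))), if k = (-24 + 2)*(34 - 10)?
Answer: I*sqrt(2841) ≈ 53.301*I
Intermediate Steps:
k = -528 (k = -22*24 = -528)
t(B) = -2660 (t(B) = -20 + 5*(-528) = -20 - 2640 = -2660)
sqrt(-181 + t(sqrt(-16 - 7*2))) = sqrt(-181 - 2660) = sqrt(-2841) = I*sqrt(2841)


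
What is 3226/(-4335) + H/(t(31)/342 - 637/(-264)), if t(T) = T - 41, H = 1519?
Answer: 98973335126/155492115 ≈ 636.52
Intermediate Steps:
t(T) = -41 + T
3226/(-4335) + H/(t(31)/342 - 637/(-264)) = 3226/(-4335) + 1519/((-41 + 31)/342 - 637/(-264)) = 3226*(-1/4335) + 1519/(-10*1/342 - 637*(-1/264)) = -3226/4335 + 1519/(-5/171 + 637/264) = -3226/4335 + 1519/(35869/15048) = -3226/4335 + 1519*(15048/35869) = -3226/4335 + 22857912/35869 = 98973335126/155492115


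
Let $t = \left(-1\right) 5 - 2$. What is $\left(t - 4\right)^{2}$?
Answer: $121$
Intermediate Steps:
$t = -7$ ($t = -5 - 2 = -7$)
$\left(t - 4\right)^{2} = \left(-7 - 4\right)^{2} = \left(-11\right)^{2} = 121$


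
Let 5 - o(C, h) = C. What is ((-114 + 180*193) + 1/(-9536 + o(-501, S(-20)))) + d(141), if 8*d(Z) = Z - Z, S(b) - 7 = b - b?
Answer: 312672779/9030 ≈ 34626.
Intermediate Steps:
S(b) = 7 (S(b) = 7 + (b - b) = 7 + 0 = 7)
d(Z) = 0 (d(Z) = (Z - Z)/8 = (⅛)*0 = 0)
o(C, h) = 5 - C
((-114 + 180*193) + 1/(-9536 + o(-501, S(-20)))) + d(141) = ((-114 + 180*193) + 1/(-9536 + (5 - 1*(-501)))) + 0 = ((-114 + 34740) + 1/(-9536 + (5 + 501))) + 0 = (34626 + 1/(-9536 + 506)) + 0 = (34626 + 1/(-9030)) + 0 = (34626 - 1/9030) + 0 = 312672779/9030 + 0 = 312672779/9030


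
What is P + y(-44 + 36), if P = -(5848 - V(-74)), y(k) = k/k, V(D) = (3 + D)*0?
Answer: -5847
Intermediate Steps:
V(D) = 0
y(k) = 1
P = -5848 (P = -(5848 - 1*0) = -(5848 + 0) = -1*5848 = -5848)
P + y(-44 + 36) = -5848 + 1 = -5847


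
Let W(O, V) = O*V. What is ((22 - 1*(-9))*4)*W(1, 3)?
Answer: 372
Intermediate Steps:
((22 - 1*(-9))*4)*W(1, 3) = ((22 - 1*(-9))*4)*(1*3) = ((22 + 9)*4)*3 = (31*4)*3 = 124*3 = 372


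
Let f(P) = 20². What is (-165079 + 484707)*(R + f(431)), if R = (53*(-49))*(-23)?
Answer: 19219551268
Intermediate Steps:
R = 59731 (R = -2597*(-23) = 59731)
f(P) = 400
(-165079 + 484707)*(R + f(431)) = (-165079 + 484707)*(59731 + 400) = 319628*60131 = 19219551268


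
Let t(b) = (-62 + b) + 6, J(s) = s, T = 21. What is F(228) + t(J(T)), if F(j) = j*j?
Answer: 51949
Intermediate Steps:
F(j) = j²
t(b) = -56 + b
F(228) + t(J(T)) = 228² + (-56 + 21) = 51984 - 35 = 51949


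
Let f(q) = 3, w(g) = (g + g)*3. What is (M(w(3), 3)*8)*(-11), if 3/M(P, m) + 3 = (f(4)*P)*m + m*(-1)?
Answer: -22/13 ≈ -1.6923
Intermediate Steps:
w(g) = 6*g (w(g) = (2*g)*3 = 6*g)
M(P, m) = 3/(-3 - m + 3*P*m) (M(P, m) = 3/(-3 + ((3*P)*m + m*(-1))) = 3/(-3 + (3*P*m - m)) = 3/(-3 + (-m + 3*P*m)) = 3/(-3 - m + 3*P*m))
(M(w(3), 3)*8)*(-11) = ((3/(-3 - 1*3 + 3*(6*3)*3))*8)*(-11) = ((3/(-3 - 3 + 3*18*3))*8)*(-11) = ((3/(-3 - 3 + 162))*8)*(-11) = ((3/156)*8)*(-11) = ((3*(1/156))*8)*(-11) = ((1/52)*8)*(-11) = (2/13)*(-11) = -22/13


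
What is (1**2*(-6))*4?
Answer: -24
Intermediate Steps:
(1**2*(-6))*4 = (1*(-6))*4 = -6*4 = -24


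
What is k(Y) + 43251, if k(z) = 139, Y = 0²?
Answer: 43390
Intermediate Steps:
Y = 0
k(Y) + 43251 = 139 + 43251 = 43390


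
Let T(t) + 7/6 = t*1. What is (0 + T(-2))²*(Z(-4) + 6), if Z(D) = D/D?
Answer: 2527/36 ≈ 70.194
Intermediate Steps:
T(t) = -7/6 + t (T(t) = -7/6 + t*1 = -7/6 + t)
Z(D) = 1
(0 + T(-2))²*(Z(-4) + 6) = (0 + (-7/6 - 2))²*(1 + 6) = (0 - 19/6)²*7 = (-19/6)²*7 = (361/36)*7 = 2527/36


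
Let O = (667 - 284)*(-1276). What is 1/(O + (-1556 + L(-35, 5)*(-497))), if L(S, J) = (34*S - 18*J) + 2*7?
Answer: 1/138938 ≈ 7.1975e-6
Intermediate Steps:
L(S, J) = 14 - 18*J + 34*S (L(S, J) = (-18*J + 34*S) + 14 = 14 - 18*J + 34*S)
O = -488708 (O = 383*(-1276) = -488708)
1/(O + (-1556 + L(-35, 5)*(-497))) = 1/(-488708 + (-1556 + (14 - 18*5 + 34*(-35))*(-497))) = 1/(-488708 + (-1556 + (14 - 90 - 1190)*(-497))) = 1/(-488708 + (-1556 - 1266*(-497))) = 1/(-488708 + (-1556 + 629202)) = 1/(-488708 + 627646) = 1/138938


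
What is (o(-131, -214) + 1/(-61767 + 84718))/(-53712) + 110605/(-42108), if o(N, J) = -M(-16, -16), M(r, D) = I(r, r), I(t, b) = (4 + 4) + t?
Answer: -344331802817/131081790576 ≈ -2.6268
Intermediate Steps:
I(t, b) = 8 + t
M(r, D) = 8 + r
o(N, J) = 8 (o(N, J) = -(8 - 16) = -1*(-8) = 8)
(o(-131, -214) + 1/(-61767 + 84718))/(-53712) + 110605/(-42108) = (8 + 1/(-61767 + 84718))/(-53712) + 110605/(-42108) = (8 + 1/22951)*(-1/53712) + 110605*(-1/42108) = (8 + 1/22951)*(-1/53712) - 10055/3828 = (183609/22951)*(-1/53712) - 10055/3828 = -20401/136971568 - 10055/3828 = -344331802817/131081790576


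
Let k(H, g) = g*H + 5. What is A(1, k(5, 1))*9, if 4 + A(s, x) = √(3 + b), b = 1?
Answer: -18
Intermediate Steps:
k(H, g) = 5 + H*g (k(H, g) = H*g + 5 = 5 + H*g)
A(s, x) = -2 (A(s, x) = -4 + √(3 + 1) = -4 + √4 = -4 + 2 = -2)
A(1, k(5, 1))*9 = -2*9 = -18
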